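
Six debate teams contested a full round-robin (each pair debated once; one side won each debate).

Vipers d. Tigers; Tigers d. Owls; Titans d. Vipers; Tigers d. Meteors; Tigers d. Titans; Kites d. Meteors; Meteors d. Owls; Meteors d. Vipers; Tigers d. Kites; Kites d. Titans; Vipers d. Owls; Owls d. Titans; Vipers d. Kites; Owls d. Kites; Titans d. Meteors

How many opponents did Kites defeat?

2

Kites' results: beat Titans, Meteors; lost to Vipers, Owls, Tigers.
That is 2 wins.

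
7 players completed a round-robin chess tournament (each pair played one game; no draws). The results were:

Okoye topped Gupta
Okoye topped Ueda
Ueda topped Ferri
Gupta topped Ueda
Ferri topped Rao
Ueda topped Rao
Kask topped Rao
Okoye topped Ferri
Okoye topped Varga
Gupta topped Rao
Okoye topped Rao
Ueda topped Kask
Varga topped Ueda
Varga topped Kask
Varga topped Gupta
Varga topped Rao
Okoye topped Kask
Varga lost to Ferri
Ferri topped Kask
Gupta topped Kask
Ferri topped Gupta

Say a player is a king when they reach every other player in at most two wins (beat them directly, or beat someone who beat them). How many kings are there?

1

Varga cannot reach Okoye in two steps.
Gupta cannot reach Varga, Okoye in two steps.
Okoye reaches everyone (king).
Ueda cannot reach Okoye in two steps.
Kask cannot reach Varga, Gupta, Okoye, Ueda, Ferri in two steps.
Ferri cannot reach Okoye in two steps.
Rao cannot reach Varga, Gupta, Okoye, Ueda, Kask, Ferri in two steps.
Kings: Okoye — 1.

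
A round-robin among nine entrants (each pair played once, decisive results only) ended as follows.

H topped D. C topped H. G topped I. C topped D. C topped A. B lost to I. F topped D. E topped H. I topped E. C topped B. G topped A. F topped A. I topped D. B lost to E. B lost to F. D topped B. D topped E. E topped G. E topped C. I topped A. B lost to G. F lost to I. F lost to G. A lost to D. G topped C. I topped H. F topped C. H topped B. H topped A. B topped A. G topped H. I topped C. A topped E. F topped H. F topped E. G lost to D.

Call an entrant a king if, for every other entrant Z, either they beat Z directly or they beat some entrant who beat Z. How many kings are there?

A cannot reach D, F, I in two steps.
B cannot reach C, D, F, G, H, I in two steps.
C cannot reach F, I in two steps.
D reaches everyone (king).
E reaches everyone (king).
F cannot reach I in two steps.
G reaches everyone (king).
H cannot reach C, F, I in two steps.
I reaches everyone (king).
Kings: D, E, G, I — 4.

4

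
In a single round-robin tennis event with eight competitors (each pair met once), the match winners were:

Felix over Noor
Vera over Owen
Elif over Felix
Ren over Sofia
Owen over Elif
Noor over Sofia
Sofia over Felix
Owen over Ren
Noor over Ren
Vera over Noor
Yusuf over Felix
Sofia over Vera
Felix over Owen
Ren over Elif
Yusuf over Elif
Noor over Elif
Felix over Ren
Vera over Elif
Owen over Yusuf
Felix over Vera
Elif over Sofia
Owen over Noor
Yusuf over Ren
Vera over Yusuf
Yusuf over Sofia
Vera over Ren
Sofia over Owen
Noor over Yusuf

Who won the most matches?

Win totals: Felix 4, Noor 4, Sofia 3, Owen 4, Vera 5, Yusuf 4, Elif 2, Ren 2.
Vera leads with 5 wins (next highest: 4).

Vera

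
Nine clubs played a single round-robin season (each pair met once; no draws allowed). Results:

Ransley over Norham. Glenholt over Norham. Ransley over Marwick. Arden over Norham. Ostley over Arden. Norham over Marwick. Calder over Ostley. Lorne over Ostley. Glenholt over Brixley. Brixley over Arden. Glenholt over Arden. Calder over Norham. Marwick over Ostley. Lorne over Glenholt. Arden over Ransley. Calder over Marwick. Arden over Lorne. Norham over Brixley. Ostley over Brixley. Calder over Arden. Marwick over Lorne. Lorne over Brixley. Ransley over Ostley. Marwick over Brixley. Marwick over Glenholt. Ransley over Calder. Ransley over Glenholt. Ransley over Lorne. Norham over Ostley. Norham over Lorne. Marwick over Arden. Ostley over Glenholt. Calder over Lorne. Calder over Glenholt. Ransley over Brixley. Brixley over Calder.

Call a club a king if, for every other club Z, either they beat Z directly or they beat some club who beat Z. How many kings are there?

6

Marwick reaches everyone (king).
Norham cannot reach Ransley in two steps.
Calder reaches everyone (king).
Lorne cannot reach Marwick, Ransley in two steps.
Ostley cannot reach Marwick in two steps.
Glenholt reaches everyone (king).
Ransley reaches everyone (king).
Brixley reaches everyone (king).
Arden reaches everyone (king).
Kings: Marwick, Calder, Glenholt, Ransley, Brixley, Arden — 6.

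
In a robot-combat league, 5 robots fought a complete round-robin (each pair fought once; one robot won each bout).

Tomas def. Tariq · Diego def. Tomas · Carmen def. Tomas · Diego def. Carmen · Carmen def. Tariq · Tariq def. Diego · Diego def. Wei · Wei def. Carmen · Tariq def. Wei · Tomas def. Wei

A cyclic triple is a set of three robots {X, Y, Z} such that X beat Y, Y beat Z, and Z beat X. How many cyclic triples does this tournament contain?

4

Win totals: Tomas 2, Wei 1, Carmen 2, Tariq 2, Diego 3.
A robot with w wins dominates both others in C(w,2) triples; summing gives 1 + 0 + 1 + 1 + 3 = 6 transitive triples.
Total triples C(5,3) = 10, so cyclic triples = 10 − 6 = 4.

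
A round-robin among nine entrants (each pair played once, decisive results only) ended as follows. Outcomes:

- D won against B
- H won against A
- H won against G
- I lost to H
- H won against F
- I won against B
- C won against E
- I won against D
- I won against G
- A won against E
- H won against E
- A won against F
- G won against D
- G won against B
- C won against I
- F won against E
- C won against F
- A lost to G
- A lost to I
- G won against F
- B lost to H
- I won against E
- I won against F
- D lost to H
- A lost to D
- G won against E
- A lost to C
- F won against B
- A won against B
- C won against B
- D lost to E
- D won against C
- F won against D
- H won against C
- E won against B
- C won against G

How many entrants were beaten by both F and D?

F beat: B, D, E.
D beat: A, B, C.
Both beat: B — 1.

1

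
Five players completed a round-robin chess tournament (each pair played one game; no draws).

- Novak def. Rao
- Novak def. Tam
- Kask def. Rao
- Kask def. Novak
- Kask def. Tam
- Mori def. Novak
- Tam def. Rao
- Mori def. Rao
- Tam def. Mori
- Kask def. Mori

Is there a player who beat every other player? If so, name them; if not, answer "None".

Kask

Kask has 4 wins out of 4 opponents — a perfect record.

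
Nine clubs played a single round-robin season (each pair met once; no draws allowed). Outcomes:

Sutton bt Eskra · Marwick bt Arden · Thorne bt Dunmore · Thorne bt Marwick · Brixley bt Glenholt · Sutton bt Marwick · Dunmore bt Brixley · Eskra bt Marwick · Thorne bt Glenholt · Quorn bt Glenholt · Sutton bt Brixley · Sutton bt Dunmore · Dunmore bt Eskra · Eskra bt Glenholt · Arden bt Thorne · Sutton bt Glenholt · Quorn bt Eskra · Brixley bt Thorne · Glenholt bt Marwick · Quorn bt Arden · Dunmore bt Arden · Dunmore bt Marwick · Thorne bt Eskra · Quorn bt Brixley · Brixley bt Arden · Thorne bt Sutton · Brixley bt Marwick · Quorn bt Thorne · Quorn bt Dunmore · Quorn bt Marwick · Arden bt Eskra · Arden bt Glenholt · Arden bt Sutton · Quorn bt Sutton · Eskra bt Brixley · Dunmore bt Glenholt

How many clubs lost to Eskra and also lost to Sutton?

3

Eskra beat: Marwick, Glenholt, Brixley.
Sutton beat: Dunmore, Eskra, Marwick, Glenholt, Brixley.
Both beat: Marwick, Glenholt, Brixley — 3.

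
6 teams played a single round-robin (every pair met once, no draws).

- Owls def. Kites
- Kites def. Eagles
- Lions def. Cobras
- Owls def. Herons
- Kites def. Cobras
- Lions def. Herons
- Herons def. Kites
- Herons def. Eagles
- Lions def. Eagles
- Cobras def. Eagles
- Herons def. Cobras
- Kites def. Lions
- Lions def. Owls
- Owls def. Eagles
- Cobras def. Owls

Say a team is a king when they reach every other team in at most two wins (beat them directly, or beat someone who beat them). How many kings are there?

Herons reaches everyone (king).
Lions reaches everyone (king).
Owls reaches everyone (king).
Cobras cannot reach Lions in two steps.
Eagles cannot reach Herons, Lions, Owls, Cobras, Kites in two steps.
Kites reaches everyone (king).
Kings: Herons, Lions, Owls, Kites — 4.

4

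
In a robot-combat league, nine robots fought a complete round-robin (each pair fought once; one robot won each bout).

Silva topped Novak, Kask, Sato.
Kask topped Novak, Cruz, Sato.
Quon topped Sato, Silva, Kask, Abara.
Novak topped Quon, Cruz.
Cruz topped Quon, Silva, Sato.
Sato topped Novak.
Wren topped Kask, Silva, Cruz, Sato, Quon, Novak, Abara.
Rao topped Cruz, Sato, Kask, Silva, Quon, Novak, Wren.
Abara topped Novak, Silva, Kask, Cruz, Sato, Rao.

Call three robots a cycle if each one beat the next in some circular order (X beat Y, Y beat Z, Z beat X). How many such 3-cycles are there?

Win totals: Cruz 3, Abara 6, Silva 3, Rao 7, Quon 4, Novak 2, Sato 1, Wren 7, Kask 3.
A robot with w wins dominates both others in C(w,2) triples; summing gives 3 + 15 + 3 + 21 + 6 + 1 + 0 + 21 + 3 = 73 transitive triples.
Total triples C(9,3) = 84, so cyclic triples = 84 − 73 = 11.

11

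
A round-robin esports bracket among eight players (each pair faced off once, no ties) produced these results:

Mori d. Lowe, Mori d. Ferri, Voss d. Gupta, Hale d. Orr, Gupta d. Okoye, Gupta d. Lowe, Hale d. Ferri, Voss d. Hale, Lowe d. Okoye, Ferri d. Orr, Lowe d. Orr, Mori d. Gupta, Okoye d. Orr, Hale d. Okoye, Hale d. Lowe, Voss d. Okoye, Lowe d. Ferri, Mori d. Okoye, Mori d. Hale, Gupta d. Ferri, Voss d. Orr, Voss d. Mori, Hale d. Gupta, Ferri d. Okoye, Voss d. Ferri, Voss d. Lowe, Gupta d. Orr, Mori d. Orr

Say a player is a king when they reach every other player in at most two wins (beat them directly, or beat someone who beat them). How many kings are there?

Voss reaches everyone (king).
Hale cannot reach Voss, Mori in two steps.
Mori cannot reach Voss in two steps.
Okoye cannot reach Voss, Hale, Mori, Ferri, Lowe, Gupta in two steps.
Ferri cannot reach Voss, Hale, Mori, Lowe, Gupta in two steps.
Lowe cannot reach Voss, Hale, Mori, Gupta in two steps.
Gupta cannot reach Voss, Hale, Mori in two steps.
Orr cannot reach Voss, Hale, Mori, Okoye, Ferri, Lowe, Gupta in two steps.
Kings: Voss — 1.

1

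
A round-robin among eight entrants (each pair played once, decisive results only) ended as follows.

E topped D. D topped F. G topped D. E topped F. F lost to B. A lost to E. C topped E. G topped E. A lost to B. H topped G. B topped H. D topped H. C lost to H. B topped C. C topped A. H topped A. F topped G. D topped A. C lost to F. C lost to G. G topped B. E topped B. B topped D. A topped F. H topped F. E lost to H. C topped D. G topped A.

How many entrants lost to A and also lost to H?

1

A beat: F.
H beat: A, C, E, F, G.
Both beat: F — 1.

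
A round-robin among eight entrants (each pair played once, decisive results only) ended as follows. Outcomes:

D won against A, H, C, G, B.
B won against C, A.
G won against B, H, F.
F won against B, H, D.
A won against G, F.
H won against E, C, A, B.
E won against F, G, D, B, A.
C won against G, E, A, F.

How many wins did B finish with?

B's results: beat A, C; lost to D, E, F, G, H.
That is 2 wins.

2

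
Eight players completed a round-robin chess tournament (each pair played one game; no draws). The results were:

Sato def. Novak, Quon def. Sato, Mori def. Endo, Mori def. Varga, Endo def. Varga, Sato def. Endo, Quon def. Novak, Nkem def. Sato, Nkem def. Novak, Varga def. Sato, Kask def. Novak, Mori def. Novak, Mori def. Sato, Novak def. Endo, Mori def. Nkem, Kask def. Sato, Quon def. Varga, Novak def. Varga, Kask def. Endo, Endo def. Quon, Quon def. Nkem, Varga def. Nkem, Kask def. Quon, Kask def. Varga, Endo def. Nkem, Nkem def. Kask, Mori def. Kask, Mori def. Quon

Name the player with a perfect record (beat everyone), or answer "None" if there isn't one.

Mori has 7 wins out of 7 opponents — a perfect record.

Mori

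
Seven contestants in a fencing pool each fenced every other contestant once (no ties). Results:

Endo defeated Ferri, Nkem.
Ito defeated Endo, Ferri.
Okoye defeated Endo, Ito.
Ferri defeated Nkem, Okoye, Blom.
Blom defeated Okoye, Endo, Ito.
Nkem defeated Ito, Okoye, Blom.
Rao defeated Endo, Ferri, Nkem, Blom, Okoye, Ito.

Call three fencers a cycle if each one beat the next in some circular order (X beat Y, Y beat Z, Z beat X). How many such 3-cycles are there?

Win totals: Ferri 3, Rao 6, Ito 2, Endo 2, Nkem 3, Blom 3, Okoye 2.
A fencer with w wins dominates both others in C(w,2) triples; summing gives 3 + 15 + 1 + 1 + 3 + 3 + 1 = 27 transitive triples.
Total triples C(7,3) = 35, so cyclic triples = 35 − 27 = 8.

8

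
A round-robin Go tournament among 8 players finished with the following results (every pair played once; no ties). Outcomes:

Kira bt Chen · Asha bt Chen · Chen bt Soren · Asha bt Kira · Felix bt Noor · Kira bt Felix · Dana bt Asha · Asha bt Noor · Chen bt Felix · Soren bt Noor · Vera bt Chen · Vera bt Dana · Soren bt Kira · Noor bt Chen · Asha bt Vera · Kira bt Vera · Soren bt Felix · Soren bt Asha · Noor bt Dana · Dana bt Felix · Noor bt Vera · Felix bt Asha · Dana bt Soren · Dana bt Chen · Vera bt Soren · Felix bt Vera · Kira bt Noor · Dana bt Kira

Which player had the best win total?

Dana

Win totals: Vera 3, Chen 2, Asha 4, Dana 5, Noor 3, Soren 4, Felix 3, Kira 4.
Dana leads with 5 wins (next highest: 4).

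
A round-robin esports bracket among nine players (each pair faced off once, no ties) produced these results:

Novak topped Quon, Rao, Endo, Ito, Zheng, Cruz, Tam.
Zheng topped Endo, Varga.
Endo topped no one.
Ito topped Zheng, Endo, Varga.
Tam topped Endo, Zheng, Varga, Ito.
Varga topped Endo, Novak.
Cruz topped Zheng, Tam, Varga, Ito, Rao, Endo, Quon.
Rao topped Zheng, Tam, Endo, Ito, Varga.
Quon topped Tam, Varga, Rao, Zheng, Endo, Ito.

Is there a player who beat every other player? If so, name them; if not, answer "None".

Highest win total is Novak with 7 (out of 8 possible).
Novak lost to Varga, so no player went undefeated.

None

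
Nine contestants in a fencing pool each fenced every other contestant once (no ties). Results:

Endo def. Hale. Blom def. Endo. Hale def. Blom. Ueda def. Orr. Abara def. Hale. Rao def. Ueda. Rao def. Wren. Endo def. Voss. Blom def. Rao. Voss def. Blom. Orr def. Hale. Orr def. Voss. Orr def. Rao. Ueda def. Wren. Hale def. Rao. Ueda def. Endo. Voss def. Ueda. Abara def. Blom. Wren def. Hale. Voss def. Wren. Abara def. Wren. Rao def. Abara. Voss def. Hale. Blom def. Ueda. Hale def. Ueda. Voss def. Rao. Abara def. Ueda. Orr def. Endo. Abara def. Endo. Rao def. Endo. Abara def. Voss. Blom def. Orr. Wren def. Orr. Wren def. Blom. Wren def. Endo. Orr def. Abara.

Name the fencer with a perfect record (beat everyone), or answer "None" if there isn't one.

Highest win total is Abara with 6 (out of 8 possible).
Abara lost to Rao, Orr, so no fencer went undefeated.

None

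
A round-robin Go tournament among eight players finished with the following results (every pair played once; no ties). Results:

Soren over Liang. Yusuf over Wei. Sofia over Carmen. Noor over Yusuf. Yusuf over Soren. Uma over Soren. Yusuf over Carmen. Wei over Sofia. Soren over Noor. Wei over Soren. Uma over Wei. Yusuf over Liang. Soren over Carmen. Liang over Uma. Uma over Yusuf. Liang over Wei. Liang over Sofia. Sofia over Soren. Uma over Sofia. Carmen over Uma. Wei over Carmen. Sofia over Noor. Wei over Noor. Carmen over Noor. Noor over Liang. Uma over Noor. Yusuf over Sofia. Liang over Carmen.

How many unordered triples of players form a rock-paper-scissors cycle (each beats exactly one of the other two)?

Win totals: Sofia 3, Wei 4, Liang 4, Yusuf 5, Noor 2, Uma 5, Carmen 2, Soren 3.
A player with w wins dominates both others in C(w,2) triples; summing gives 3 + 6 + 6 + 10 + 1 + 10 + 1 + 3 = 40 transitive triples.
Total triples C(8,3) = 56, so cyclic triples = 56 − 40 = 16.

16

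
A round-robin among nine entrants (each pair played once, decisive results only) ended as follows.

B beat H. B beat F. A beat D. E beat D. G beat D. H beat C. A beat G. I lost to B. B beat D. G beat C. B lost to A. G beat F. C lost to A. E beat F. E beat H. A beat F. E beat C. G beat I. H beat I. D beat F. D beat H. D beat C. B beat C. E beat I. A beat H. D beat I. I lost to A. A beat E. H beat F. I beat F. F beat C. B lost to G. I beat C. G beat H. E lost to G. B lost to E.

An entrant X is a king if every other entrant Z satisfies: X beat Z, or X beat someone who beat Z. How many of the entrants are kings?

A reaches everyone (king).
B cannot reach A, E, G in two steps.
C cannot reach A, B, D, E, F, G, H, I in two steps.
D cannot reach A, B, E, G in two steps.
E cannot reach A, G in two steps.
F cannot reach A, B, D, E, G, H, I in two steps.
G cannot reach A in two steps.
H cannot reach A, B, D, E, G in two steps.
I cannot reach A, B, D, E, G, H in two steps.
Kings: A — 1.

1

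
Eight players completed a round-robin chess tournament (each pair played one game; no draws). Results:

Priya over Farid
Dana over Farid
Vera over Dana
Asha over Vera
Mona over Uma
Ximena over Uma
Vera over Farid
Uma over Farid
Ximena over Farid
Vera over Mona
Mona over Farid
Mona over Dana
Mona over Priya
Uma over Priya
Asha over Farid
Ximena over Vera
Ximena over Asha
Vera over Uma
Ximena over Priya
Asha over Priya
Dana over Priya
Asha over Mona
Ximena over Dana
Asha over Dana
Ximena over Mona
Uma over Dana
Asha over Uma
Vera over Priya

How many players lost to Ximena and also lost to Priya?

Ximena beat: Farid, Mona, Priya, Asha, Vera, Dana, Uma.
Priya beat: Farid.
Both beat: Farid — 1.

1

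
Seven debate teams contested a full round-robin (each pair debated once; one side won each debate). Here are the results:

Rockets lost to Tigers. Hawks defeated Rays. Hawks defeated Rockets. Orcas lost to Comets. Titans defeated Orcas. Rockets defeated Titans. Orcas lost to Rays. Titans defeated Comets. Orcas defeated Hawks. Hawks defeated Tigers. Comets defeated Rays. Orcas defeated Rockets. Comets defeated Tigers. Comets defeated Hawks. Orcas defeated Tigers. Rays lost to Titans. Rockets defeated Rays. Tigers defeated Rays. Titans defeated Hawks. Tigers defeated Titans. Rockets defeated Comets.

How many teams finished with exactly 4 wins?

Win totals: Orcas 3, Titans 4, Hawks 3, Rays 1, Rockets 3, Comets 4, Tigers 3.
Exactly 4: Titans, Comets — 2 teams.

2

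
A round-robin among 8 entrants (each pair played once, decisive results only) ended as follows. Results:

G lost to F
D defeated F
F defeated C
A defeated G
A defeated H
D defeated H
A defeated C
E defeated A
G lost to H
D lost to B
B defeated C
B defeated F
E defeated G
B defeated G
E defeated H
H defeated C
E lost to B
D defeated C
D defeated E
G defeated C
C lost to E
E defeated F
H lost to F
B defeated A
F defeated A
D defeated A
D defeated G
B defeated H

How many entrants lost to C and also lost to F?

0

C beat: no one.
F beat: A, C, G, H.
No one was beaten by both.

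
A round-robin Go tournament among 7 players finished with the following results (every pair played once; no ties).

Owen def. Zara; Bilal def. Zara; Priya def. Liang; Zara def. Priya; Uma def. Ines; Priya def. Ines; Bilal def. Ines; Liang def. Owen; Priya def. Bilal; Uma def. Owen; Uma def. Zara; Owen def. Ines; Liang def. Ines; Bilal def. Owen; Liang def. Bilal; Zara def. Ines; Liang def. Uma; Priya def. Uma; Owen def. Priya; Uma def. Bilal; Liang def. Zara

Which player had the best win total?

Win totals: Priya 4, Liang 5, Uma 4, Bilal 3, Ines 0, Owen 3, Zara 2.
Liang leads with 5 wins (next highest: 4).

Liang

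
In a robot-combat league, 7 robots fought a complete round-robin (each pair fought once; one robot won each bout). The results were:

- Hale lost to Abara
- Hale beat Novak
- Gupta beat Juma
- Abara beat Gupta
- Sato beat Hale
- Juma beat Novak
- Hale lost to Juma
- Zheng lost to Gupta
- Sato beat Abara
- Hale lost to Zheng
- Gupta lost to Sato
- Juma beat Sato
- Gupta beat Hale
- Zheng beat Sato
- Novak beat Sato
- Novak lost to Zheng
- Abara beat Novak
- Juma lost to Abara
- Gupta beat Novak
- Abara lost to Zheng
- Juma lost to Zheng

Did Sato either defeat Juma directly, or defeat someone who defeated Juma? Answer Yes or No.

Yes

Sato did not beat Juma directly.
Sato beat Hale, Gupta, Abara. Of those, Gupta beat Juma.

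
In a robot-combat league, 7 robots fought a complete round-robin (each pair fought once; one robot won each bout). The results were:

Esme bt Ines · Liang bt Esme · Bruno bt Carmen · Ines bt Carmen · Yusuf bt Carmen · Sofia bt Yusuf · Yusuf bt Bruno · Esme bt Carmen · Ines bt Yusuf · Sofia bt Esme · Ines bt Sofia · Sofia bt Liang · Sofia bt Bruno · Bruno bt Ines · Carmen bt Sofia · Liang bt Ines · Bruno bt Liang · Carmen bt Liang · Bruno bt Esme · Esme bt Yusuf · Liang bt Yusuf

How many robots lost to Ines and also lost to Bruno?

Ines beat: Yusuf, Carmen, Sofia.
Bruno beat: Liang, Carmen, Esme, Ines.
Both beat: Carmen — 1.

1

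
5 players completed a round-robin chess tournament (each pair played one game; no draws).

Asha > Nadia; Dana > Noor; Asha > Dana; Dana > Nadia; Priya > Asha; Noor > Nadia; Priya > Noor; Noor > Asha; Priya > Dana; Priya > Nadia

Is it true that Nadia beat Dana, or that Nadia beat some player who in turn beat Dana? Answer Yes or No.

No

Nadia did not beat Dana directly.
Nadia beat no one, so there is no intermediate player.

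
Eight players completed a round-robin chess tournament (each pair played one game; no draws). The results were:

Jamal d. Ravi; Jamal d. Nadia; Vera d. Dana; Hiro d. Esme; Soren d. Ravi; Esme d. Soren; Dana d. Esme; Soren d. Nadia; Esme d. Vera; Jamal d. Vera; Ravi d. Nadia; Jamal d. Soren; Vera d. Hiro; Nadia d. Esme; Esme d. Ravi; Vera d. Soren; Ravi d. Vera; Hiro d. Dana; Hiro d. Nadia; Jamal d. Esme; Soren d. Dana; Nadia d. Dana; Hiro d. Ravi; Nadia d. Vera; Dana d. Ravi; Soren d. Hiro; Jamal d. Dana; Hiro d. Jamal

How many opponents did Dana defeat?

2

Dana's results: beat Ravi, Esme; lost to Hiro, Soren, Vera, Nadia, Jamal.
That is 2 wins.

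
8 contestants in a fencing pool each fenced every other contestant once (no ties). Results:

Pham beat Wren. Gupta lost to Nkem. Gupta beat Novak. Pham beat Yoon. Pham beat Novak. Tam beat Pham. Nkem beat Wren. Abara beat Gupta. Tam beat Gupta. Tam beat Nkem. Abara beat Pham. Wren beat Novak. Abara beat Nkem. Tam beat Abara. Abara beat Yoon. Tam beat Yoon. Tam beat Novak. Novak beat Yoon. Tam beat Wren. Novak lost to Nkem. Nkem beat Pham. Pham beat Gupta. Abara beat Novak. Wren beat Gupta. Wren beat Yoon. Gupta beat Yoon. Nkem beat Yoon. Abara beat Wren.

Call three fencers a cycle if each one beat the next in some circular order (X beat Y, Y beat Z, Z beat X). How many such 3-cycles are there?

Win totals: Yoon 0, Pham 4, Novak 1, Gupta 2, Tam 7, Wren 3, Abara 6, Nkem 5.
A fencer with w wins dominates both others in C(w,2) triples; summing gives 0 + 6 + 0 + 1 + 21 + 3 + 15 + 10 = 56 transitive triples.
Total triples C(8,3) = 56, so cyclic triples = 56 − 56 = 0.

0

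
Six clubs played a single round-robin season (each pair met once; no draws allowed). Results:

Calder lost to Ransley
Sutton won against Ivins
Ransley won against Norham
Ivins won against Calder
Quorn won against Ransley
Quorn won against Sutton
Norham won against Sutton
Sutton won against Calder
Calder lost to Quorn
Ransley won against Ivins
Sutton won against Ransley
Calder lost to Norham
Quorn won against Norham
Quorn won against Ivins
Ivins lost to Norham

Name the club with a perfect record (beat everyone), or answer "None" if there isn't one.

Quorn has 5 wins out of 5 opponents — a perfect record.

Quorn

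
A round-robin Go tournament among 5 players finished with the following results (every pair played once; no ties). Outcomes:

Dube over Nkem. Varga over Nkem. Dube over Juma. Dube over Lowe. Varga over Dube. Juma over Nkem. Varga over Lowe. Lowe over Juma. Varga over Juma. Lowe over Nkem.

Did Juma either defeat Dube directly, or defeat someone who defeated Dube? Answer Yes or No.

No

Juma did not beat Dube directly.
Juma beat Nkem, but each of them lost to Dube. No two-step path.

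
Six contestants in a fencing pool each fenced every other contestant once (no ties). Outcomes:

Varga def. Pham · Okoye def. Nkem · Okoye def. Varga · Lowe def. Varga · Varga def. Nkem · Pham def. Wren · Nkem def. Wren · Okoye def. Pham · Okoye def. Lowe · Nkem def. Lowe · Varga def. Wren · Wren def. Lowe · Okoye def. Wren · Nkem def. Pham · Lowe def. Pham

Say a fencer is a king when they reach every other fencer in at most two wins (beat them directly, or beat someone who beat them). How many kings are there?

1

Okoye reaches everyone (king).
Lowe cannot reach Okoye in two steps.
Pham cannot reach Okoye, Nkem, Varga in two steps.
Nkem cannot reach Okoye in two steps.
Varga cannot reach Okoye in two steps.
Wren cannot reach Okoye, Nkem in two steps.
Kings: Okoye — 1.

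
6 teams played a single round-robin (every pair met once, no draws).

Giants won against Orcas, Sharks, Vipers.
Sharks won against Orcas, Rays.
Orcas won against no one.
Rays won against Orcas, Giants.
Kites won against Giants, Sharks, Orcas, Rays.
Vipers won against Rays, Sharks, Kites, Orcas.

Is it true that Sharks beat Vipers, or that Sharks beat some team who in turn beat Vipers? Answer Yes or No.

No

Sharks did not beat Vipers directly.
Sharks beat Orcas, Rays, but each of them lost to Vipers. No two-step path.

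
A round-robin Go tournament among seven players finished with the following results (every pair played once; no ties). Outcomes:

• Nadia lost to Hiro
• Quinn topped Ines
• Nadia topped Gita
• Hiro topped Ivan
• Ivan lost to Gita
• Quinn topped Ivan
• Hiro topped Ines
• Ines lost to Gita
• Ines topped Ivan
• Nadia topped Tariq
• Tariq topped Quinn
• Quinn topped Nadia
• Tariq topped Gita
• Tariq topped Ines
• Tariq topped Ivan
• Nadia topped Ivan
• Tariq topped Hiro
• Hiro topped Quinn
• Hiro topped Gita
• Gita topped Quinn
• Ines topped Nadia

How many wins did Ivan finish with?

0

Ivan's results: beat no one; lost to Quinn, Nadia, Ines, Tariq, Gita, Hiro.
That is 0 wins.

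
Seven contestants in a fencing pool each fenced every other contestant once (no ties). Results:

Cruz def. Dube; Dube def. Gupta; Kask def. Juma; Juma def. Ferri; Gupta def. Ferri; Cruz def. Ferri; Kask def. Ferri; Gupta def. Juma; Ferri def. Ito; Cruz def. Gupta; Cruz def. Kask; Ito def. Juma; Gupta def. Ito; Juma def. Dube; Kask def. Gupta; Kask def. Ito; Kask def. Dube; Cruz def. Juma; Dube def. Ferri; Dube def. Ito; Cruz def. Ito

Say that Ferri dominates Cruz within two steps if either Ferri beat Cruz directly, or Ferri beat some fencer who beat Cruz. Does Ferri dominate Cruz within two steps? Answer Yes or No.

No

Ferri did not beat Cruz directly.
Ferri beat Ito, but each of them lost to Cruz. No two-step path.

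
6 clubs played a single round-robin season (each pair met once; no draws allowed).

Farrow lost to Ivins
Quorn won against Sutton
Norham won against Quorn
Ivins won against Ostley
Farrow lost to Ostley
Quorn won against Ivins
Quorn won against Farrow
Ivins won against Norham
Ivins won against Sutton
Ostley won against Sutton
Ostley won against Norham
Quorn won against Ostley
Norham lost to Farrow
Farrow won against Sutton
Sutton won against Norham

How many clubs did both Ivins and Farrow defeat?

Ivins beat: Sutton, Ostley, Norham, Farrow.
Farrow beat: Sutton, Norham.
Both beat: Sutton, Norham — 2.

2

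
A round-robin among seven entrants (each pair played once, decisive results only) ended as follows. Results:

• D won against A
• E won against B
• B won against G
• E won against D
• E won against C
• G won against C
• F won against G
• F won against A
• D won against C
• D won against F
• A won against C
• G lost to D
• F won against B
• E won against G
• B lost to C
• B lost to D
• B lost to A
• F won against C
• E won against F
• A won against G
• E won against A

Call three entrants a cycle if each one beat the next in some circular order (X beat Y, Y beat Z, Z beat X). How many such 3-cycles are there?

1

Win totals: A 3, B 1, C 1, D 5, E 6, F 4, G 1.
An entrant with w wins dominates both others in C(w,2) triples; summing gives 3 + 0 + 0 + 10 + 15 + 6 + 0 = 34 transitive triples.
Total triples C(7,3) = 35, so cyclic triples = 35 − 34 = 1.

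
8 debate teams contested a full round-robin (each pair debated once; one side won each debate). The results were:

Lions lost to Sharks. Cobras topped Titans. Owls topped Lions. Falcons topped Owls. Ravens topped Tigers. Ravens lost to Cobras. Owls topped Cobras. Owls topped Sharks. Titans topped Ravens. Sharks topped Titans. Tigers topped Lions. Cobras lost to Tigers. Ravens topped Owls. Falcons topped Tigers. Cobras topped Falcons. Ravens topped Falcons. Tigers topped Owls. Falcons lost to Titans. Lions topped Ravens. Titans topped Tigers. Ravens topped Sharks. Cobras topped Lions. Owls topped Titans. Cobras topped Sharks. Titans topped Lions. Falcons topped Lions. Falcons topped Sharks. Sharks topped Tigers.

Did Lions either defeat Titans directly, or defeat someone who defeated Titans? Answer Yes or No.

Lions did not beat Titans directly.
Lions beat Ravens, but each of them lost to Titans. No two-step path.

No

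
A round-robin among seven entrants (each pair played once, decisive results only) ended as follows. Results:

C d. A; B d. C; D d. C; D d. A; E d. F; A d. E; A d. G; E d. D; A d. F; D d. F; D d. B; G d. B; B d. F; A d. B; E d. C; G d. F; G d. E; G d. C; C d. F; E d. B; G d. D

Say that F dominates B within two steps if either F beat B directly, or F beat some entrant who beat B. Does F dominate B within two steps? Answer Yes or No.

No

F did not beat B directly.
F beat no one, so there is no intermediate entrant.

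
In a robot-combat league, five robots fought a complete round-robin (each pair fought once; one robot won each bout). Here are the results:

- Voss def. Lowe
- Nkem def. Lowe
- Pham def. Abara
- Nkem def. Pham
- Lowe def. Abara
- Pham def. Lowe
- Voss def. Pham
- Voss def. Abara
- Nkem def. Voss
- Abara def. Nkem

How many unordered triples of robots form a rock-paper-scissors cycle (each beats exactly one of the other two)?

3

Of the C(5,3) = 10 triples, the cyclic ones are: {Lowe, Abara, Nkem}; {Voss, Abara, Nkem}; {Pham, Abara, Nkem}.
That is 3.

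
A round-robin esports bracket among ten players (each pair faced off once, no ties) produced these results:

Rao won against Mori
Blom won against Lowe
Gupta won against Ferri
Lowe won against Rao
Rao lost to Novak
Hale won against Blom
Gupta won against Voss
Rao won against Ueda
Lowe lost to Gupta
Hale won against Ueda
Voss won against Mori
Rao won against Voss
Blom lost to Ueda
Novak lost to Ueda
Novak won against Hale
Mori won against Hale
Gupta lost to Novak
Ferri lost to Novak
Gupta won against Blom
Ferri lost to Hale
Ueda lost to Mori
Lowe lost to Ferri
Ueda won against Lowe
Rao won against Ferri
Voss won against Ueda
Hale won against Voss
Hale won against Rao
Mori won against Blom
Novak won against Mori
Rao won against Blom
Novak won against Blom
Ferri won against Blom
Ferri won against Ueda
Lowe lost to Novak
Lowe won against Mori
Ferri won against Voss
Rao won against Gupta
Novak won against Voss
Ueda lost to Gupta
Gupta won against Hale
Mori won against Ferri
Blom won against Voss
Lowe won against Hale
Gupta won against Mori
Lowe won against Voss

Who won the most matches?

Win totals: Rao 6, Mori 4, Novak 8, Voss 2, Gupta 7, Ueda 3, Ferri 4, Hale 5, Lowe 4, Blom 2.
Novak leads with 8 wins (next highest: 7).

Novak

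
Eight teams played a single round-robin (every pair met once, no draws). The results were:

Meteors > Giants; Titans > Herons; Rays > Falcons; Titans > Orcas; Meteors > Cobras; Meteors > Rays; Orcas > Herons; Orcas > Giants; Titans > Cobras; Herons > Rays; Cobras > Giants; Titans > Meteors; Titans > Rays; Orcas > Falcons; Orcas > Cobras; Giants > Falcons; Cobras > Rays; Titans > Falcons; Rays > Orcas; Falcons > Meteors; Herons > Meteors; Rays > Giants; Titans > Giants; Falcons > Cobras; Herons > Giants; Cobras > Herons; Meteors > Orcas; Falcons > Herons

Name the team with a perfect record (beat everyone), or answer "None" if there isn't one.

Titans has 7 wins out of 7 opponents — a perfect record.

Titans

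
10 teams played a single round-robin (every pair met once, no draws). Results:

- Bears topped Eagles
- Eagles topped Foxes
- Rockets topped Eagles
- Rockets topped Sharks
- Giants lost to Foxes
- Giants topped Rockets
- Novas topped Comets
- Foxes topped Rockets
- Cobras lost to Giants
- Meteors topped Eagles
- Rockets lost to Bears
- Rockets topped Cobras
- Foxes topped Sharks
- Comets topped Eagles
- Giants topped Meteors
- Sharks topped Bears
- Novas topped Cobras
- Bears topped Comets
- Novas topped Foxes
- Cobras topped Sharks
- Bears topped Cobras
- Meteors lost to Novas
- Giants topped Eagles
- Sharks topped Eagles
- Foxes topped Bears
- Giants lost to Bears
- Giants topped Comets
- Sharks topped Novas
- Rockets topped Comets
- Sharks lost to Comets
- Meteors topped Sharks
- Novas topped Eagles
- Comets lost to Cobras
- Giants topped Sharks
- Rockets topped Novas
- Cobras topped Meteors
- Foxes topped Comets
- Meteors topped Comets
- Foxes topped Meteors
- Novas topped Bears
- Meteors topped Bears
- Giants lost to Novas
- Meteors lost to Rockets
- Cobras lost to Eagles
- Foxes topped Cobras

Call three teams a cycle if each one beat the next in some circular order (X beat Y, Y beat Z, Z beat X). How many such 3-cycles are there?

Win totals: Bears 5, Eagles 2, Giants 6, Foxes 7, Rockets 6, Novas 7, Meteors 4, Comets 2, Cobras 3, Sharks 3.
A team with w wins dominates both others in C(w,2) triples; summing gives 10 + 1 + 15 + 21 + 15 + 21 + 6 + 1 + 3 + 3 = 96 transitive triples.
Total triples C(10,3) = 120, so cyclic triples = 120 − 96 = 24.

24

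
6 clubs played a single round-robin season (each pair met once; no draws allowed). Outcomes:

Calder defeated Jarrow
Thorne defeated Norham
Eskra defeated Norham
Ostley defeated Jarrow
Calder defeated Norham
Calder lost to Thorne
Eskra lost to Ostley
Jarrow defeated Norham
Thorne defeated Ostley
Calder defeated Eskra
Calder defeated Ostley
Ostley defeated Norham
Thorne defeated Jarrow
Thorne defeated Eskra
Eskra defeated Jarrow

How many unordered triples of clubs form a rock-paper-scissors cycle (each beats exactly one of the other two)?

0

Win totals: Calder 4, Jarrow 1, Thorne 5, Eskra 2, Norham 0, Ostley 3.
A club with w wins dominates both others in C(w,2) triples; summing gives 6 + 0 + 10 + 1 + 0 + 3 = 20 transitive triples.
Total triples C(6,3) = 20, so cyclic triples = 20 − 20 = 0.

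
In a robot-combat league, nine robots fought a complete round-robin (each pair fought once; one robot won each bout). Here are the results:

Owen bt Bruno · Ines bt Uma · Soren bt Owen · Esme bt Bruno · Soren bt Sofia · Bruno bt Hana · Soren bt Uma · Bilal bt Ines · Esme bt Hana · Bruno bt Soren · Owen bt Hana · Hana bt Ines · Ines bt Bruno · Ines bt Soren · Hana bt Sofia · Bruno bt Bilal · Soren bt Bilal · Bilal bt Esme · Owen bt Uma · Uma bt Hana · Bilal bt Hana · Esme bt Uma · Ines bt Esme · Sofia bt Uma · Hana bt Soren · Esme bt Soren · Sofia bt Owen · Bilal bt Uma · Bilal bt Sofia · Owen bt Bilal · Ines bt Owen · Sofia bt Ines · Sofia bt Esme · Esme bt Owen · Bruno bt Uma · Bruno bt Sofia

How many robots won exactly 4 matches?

Win totals: Esme 5, Bruno 5, Uma 1, Bilal 5, Hana 3, Owen 4, Soren 4, Sofia 4, Ines 5.
Exactly 4: Owen, Soren, Sofia — 3 robots.

3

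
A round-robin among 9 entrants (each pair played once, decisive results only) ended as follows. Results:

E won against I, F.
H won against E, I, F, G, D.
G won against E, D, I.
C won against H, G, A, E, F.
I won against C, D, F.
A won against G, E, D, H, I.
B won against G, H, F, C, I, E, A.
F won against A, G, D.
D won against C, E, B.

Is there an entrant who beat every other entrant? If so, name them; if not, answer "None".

None

Highest win total is B with 7 (out of 8 possible).
B lost to D, so no entrant went undefeated.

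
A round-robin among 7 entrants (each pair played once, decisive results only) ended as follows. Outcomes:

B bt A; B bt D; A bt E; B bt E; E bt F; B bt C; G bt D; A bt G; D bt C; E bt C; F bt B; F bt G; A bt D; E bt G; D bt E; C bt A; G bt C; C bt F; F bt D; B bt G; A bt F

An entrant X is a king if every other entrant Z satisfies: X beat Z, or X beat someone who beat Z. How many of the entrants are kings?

A reaches everyone (king).
B reaches everyone (king).
C reaches everyone (king).
D cannot reach B in two steps.
E reaches everyone (king).
F reaches everyone (king).
G cannot reach B in two steps.
Kings: A, B, C, E, F — 5.

5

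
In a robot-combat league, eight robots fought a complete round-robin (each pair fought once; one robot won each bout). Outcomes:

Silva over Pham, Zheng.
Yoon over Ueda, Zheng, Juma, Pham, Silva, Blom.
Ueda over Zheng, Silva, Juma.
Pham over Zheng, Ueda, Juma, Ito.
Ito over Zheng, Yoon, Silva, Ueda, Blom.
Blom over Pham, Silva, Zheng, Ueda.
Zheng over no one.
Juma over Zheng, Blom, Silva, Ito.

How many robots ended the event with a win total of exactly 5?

1

Win totals: Zheng 0, Ueda 3, Yoon 6, Pham 4, Blom 4, Ito 5, Silva 2, Juma 4.
Exactly 5: Ito — 1 robot.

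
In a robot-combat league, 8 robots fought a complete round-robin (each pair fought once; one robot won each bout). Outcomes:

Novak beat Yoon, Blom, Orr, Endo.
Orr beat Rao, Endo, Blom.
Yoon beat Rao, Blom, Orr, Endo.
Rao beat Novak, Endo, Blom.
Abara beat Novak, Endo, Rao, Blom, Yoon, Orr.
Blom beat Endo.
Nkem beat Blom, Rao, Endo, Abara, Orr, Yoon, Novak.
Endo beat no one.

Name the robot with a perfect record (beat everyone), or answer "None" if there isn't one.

Nkem has 7 wins out of 7 opponents — a perfect record.

Nkem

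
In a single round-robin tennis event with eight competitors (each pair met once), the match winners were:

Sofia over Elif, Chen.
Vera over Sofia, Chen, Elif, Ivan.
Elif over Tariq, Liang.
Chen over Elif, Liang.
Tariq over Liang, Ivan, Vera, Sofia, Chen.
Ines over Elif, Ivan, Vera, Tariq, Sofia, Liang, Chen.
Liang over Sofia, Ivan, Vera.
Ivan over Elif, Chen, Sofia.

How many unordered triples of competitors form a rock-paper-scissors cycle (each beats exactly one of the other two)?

10

Win totals: Ivan 3, Tariq 5, Vera 4, Liang 3, Sofia 2, Ines 7, Chen 2, Elif 2.
A competitor with w wins dominates both others in C(w,2) triples; summing gives 3 + 10 + 6 + 3 + 1 + 21 + 1 + 1 = 46 transitive triples.
Total triples C(8,3) = 56, so cyclic triples = 56 − 46 = 10.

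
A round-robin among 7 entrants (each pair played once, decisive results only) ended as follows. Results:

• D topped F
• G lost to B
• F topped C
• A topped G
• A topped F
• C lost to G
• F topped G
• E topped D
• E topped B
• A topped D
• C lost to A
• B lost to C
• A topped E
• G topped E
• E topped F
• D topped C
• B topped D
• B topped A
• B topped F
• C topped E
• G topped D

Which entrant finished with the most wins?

A

Win totals: A 5, B 4, C 2, D 2, E 3, F 2, G 3.
A leads with 5 wins (next highest: 4).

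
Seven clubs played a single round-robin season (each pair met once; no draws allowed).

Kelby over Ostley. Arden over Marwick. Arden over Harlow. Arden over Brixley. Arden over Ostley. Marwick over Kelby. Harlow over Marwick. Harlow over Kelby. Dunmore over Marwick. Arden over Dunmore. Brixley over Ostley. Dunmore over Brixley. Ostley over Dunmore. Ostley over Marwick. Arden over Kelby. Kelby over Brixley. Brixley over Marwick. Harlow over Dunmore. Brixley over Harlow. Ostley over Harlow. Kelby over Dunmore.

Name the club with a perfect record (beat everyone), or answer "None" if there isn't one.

Arden

Arden has 6 wins out of 6 opponents — a perfect record.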